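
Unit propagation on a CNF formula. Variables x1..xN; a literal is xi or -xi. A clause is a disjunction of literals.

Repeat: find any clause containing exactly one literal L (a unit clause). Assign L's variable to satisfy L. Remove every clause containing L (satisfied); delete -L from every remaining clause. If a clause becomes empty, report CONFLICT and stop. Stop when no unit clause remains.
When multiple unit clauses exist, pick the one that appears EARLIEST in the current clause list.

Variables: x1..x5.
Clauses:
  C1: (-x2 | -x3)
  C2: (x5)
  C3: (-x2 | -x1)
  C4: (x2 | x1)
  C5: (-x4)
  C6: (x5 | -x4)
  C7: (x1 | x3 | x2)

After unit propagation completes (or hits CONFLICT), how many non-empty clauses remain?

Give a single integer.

Answer: 4

Derivation:
unit clause [5] forces x5=T; simplify:
  satisfied 2 clause(s); 5 remain; assigned so far: [5]
unit clause [-4] forces x4=F; simplify:
  satisfied 1 clause(s); 4 remain; assigned so far: [4, 5]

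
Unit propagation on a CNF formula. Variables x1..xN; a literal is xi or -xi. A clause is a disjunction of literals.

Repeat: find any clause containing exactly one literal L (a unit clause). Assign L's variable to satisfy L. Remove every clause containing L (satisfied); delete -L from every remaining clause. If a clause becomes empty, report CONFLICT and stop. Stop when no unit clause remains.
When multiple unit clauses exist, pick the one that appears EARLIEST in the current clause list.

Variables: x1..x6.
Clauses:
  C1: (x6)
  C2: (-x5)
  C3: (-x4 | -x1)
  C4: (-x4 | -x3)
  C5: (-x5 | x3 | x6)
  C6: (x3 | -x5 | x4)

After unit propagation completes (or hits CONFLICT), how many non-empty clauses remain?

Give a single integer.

Answer: 2

Derivation:
unit clause [6] forces x6=T; simplify:
  satisfied 2 clause(s); 4 remain; assigned so far: [6]
unit clause [-5] forces x5=F; simplify:
  satisfied 2 clause(s); 2 remain; assigned so far: [5, 6]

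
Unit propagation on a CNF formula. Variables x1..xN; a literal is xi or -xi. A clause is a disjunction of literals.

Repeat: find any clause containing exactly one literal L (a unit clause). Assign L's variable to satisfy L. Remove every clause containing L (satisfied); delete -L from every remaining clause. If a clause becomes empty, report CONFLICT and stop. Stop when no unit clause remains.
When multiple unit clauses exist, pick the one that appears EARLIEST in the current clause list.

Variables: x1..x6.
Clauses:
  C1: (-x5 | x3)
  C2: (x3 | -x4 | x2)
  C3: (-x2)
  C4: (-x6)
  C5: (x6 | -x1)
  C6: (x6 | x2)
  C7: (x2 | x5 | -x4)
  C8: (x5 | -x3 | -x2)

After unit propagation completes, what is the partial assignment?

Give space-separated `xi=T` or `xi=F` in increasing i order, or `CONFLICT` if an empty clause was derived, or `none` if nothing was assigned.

Answer: CONFLICT

Derivation:
unit clause [-2] forces x2=F; simplify:
  drop 2 from [3, -4, 2] -> [3, -4]
  drop 2 from [6, 2] -> [6]
  drop 2 from [2, 5, -4] -> [5, -4]
  satisfied 2 clause(s); 6 remain; assigned so far: [2]
unit clause [-6] forces x6=F; simplify:
  drop 6 from [6, -1] -> [-1]
  drop 6 from [6] -> [] (empty!)
  satisfied 1 clause(s); 5 remain; assigned so far: [2, 6]
CONFLICT (empty clause)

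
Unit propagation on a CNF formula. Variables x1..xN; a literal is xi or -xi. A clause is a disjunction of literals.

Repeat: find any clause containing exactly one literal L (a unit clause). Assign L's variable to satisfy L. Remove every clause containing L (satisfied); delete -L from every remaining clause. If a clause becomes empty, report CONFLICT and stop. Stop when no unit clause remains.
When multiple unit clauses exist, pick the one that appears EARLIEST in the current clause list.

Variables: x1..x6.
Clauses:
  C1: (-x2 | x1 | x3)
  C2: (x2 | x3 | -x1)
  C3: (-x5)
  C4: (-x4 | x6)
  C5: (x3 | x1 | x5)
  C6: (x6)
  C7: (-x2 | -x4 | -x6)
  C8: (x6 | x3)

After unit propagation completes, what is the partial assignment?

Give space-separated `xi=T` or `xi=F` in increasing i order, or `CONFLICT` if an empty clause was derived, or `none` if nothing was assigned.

unit clause [-5] forces x5=F; simplify:
  drop 5 from [3, 1, 5] -> [3, 1]
  satisfied 1 clause(s); 7 remain; assigned so far: [5]
unit clause [6] forces x6=T; simplify:
  drop -6 from [-2, -4, -6] -> [-2, -4]
  satisfied 3 clause(s); 4 remain; assigned so far: [5, 6]

Answer: x5=F x6=T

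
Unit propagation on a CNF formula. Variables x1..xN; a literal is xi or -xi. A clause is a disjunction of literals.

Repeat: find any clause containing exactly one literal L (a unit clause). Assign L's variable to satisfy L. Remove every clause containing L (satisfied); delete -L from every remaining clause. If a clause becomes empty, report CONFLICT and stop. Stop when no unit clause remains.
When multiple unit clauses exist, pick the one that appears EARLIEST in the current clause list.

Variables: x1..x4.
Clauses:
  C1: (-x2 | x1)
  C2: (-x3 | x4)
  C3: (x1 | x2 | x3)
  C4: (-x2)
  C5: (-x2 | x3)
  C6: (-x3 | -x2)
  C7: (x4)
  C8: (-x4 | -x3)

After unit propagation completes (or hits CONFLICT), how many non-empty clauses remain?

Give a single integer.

Answer: 0

Derivation:
unit clause [-2] forces x2=F; simplify:
  drop 2 from [1, 2, 3] -> [1, 3]
  satisfied 4 clause(s); 4 remain; assigned so far: [2]
unit clause [4] forces x4=T; simplify:
  drop -4 from [-4, -3] -> [-3]
  satisfied 2 clause(s); 2 remain; assigned so far: [2, 4]
unit clause [-3] forces x3=F; simplify:
  drop 3 from [1, 3] -> [1]
  satisfied 1 clause(s); 1 remain; assigned so far: [2, 3, 4]
unit clause [1] forces x1=T; simplify:
  satisfied 1 clause(s); 0 remain; assigned so far: [1, 2, 3, 4]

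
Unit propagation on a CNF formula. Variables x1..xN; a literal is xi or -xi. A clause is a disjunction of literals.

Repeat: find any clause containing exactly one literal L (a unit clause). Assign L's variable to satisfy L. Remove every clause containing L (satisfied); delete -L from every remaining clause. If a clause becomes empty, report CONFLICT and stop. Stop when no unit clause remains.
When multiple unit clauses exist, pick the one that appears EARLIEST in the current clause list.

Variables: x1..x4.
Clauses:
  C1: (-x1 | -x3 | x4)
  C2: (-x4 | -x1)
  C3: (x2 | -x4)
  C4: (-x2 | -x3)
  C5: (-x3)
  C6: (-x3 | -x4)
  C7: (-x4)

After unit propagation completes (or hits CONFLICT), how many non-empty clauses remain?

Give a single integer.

unit clause [-3] forces x3=F; simplify:
  satisfied 4 clause(s); 3 remain; assigned so far: [3]
unit clause [-4] forces x4=F; simplify:
  satisfied 3 clause(s); 0 remain; assigned so far: [3, 4]

Answer: 0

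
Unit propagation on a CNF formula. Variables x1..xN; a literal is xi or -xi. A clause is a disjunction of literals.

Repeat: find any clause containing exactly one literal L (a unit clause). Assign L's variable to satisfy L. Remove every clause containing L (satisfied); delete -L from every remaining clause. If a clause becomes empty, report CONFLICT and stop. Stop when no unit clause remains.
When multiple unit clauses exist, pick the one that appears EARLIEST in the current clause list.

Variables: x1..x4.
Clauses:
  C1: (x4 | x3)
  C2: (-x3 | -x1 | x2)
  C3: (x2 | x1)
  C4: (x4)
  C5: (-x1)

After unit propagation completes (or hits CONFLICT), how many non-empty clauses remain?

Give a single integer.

unit clause [4] forces x4=T; simplify:
  satisfied 2 clause(s); 3 remain; assigned so far: [4]
unit clause [-1] forces x1=F; simplify:
  drop 1 from [2, 1] -> [2]
  satisfied 2 clause(s); 1 remain; assigned so far: [1, 4]
unit clause [2] forces x2=T; simplify:
  satisfied 1 clause(s); 0 remain; assigned so far: [1, 2, 4]

Answer: 0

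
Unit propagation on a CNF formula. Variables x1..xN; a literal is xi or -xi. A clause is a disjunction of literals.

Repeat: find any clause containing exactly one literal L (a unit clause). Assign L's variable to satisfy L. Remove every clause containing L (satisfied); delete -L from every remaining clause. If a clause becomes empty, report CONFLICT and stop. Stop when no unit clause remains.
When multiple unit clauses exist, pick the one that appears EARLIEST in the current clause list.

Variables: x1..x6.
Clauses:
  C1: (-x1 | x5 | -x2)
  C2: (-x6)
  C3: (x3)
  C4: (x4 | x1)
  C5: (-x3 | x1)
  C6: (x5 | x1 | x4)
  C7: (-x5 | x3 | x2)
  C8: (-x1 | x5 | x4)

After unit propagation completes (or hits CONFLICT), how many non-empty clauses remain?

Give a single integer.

unit clause [-6] forces x6=F; simplify:
  satisfied 1 clause(s); 7 remain; assigned so far: [6]
unit clause [3] forces x3=T; simplify:
  drop -3 from [-3, 1] -> [1]
  satisfied 2 clause(s); 5 remain; assigned so far: [3, 6]
unit clause [1] forces x1=T; simplify:
  drop -1 from [-1, 5, -2] -> [5, -2]
  drop -1 from [-1, 5, 4] -> [5, 4]
  satisfied 3 clause(s); 2 remain; assigned so far: [1, 3, 6]

Answer: 2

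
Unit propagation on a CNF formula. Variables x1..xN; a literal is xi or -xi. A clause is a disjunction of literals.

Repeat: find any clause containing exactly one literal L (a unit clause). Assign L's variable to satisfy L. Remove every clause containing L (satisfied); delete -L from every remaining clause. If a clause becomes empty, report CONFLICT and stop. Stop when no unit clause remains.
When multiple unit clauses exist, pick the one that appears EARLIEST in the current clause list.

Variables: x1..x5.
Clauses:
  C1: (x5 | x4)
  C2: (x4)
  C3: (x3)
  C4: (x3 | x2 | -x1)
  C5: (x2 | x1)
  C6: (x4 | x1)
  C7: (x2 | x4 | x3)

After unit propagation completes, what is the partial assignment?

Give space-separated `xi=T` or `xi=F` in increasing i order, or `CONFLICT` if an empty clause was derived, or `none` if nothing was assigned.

Answer: x3=T x4=T

Derivation:
unit clause [4] forces x4=T; simplify:
  satisfied 4 clause(s); 3 remain; assigned so far: [4]
unit clause [3] forces x3=T; simplify:
  satisfied 2 clause(s); 1 remain; assigned so far: [3, 4]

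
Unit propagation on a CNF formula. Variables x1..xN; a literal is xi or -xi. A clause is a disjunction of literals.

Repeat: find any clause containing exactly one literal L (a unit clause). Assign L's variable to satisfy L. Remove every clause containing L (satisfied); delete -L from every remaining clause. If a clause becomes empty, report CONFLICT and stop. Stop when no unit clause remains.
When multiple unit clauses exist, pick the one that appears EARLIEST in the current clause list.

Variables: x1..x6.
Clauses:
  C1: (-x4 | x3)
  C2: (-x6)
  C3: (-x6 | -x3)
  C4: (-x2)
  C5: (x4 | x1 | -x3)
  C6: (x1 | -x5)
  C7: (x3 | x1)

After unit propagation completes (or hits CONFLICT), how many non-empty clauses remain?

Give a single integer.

Answer: 4

Derivation:
unit clause [-6] forces x6=F; simplify:
  satisfied 2 clause(s); 5 remain; assigned so far: [6]
unit clause [-2] forces x2=F; simplify:
  satisfied 1 clause(s); 4 remain; assigned so far: [2, 6]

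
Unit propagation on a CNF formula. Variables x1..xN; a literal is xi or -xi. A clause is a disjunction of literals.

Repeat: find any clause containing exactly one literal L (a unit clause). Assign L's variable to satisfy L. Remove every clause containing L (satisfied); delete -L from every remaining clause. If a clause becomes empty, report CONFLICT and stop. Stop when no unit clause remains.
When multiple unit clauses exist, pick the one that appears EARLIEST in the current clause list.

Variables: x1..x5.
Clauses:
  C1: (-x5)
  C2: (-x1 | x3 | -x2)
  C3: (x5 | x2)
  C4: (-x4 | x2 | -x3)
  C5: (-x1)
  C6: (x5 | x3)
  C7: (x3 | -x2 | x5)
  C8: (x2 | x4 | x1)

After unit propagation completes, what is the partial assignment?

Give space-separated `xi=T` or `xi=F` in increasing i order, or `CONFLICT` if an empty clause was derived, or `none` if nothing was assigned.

Answer: x1=F x2=T x3=T x5=F

Derivation:
unit clause [-5] forces x5=F; simplify:
  drop 5 from [5, 2] -> [2]
  drop 5 from [5, 3] -> [3]
  drop 5 from [3, -2, 5] -> [3, -2]
  satisfied 1 clause(s); 7 remain; assigned so far: [5]
unit clause [2] forces x2=T; simplify:
  drop -2 from [-1, 3, -2] -> [-1, 3]
  drop -2 from [3, -2] -> [3]
  satisfied 3 clause(s); 4 remain; assigned so far: [2, 5]
unit clause [-1] forces x1=F; simplify:
  satisfied 2 clause(s); 2 remain; assigned so far: [1, 2, 5]
unit clause [3] forces x3=T; simplify:
  satisfied 2 clause(s); 0 remain; assigned so far: [1, 2, 3, 5]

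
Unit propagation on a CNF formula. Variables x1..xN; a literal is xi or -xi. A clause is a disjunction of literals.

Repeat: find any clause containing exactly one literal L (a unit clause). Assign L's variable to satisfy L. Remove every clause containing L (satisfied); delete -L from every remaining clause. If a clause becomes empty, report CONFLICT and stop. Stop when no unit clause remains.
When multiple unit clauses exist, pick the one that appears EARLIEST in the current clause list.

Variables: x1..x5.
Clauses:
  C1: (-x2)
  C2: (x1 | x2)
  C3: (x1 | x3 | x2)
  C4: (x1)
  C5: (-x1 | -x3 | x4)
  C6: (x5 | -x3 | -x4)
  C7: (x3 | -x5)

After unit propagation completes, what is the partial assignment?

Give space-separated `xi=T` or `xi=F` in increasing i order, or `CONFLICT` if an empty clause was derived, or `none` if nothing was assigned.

unit clause [-2] forces x2=F; simplify:
  drop 2 from [1, 2] -> [1]
  drop 2 from [1, 3, 2] -> [1, 3]
  satisfied 1 clause(s); 6 remain; assigned so far: [2]
unit clause [1] forces x1=T; simplify:
  drop -1 from [-1, -3, 4] -> [-3, 4]
  satisfied 3 clause(s); 3 remain; assigned so far: [1, 2]

Answer: x1=T x2=F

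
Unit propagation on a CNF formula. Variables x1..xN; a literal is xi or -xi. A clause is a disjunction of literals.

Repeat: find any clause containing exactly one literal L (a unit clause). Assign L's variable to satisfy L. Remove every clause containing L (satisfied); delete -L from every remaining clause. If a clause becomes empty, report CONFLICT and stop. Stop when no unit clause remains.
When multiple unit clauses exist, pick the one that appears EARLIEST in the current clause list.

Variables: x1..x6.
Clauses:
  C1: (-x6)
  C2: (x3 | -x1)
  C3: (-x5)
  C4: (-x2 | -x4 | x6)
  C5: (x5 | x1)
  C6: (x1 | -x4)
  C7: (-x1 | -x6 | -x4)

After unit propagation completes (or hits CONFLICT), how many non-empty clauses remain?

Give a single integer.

Answer: 1

Derivation:
unit clause [-6] forces x6=F; simplify:
  drop 6 from [-2, -4, 6] -> [-2, -4]
  satisfied 2 clause(s); 5 remain; assigned so far: [6]
unit clause [-5] forces x5=F; simplify:
  drop 5 from [5, 1] -> [1]
  satisfied 1 clause(s); 4 remain; assigned so far: [5, 6]
unit clause [1] forces x1=T; simplify:
  drop -1 from [3, -1] -> [3]
  satisfied 2 clause(s); 2 remain; assigned so far: [1, 5, 6]
unit clause [3] forces x3=T; simplify:
  satisfied 1 clause(s); 1 remain; assigned so far: [1, 3, 5, 6]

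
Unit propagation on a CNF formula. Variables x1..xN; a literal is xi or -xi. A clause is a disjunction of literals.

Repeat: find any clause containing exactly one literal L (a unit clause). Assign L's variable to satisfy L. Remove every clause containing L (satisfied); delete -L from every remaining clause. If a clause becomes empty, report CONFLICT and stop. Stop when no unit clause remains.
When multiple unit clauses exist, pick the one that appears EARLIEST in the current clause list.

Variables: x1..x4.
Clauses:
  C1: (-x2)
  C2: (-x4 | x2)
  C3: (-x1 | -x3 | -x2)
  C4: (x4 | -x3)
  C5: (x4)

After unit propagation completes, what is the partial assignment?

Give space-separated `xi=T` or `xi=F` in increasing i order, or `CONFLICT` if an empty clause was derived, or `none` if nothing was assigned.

Answer: CONFLICT

Derivation:
unit clause [-2] forces x2=F; simplify:
  drop 2 from [-4, 2] -> [-4]
  satisfied 2 clause(s); 3 remain; assigned so far: [2]
unit clause [-4] forces x4=F; simplify:
  drop 4 from [4, -3] -> [-3]
  drop 4 from [4] -> [] (empty!)
  satisfied 1 clause(s); 2 remain; assigned so far: [2, 4]
CONFLICT (empty clause)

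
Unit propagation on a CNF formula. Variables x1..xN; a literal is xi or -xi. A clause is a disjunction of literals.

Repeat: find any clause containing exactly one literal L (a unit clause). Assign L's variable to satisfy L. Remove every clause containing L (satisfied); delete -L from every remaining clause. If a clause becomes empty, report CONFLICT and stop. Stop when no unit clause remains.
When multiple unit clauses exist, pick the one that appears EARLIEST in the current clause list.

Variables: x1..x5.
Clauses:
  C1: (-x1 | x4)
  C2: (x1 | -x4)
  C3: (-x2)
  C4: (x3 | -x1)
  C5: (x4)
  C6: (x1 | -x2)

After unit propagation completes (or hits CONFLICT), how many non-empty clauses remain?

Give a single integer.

unit clause [-2] forces x2=F; simplify:
  satisfied 2 clause(s); 4 remain; assigned so far: [2]
unit clause [4] forces x4=T; simplify:
  drop -4 from [1, -4] -> [1]
  satisfied 2 clause(s); 2 remain; assigned so far: [2, 4]
unit clause [1] forces x1=T; simplify:
  drop -1 from [3, -1] -> [3]
  satisfied 1 clause(s); 1 remain; assigned so far: [1, 2, 4]
unit clause [3] forces x3=T; simplify:
  satisfied 1 clause(s); 0 remain; assigned so far: [1, 2, 3, 4]

Answer: 0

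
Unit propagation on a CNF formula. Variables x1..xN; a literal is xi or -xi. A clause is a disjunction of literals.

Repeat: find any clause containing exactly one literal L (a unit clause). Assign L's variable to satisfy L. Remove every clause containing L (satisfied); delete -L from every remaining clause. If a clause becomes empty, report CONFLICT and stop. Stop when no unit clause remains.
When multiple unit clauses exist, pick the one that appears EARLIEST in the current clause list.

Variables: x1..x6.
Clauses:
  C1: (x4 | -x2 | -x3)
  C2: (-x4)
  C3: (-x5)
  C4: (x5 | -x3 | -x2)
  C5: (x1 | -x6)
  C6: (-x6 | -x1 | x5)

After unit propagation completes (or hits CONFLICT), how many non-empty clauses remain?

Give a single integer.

Answer: 4

Derivation:
unit clause [-4] forces x4=F; simplify:
  drop 4 from [4, -2, -3] -> [-2, -3]
  satisfied 1 clause(s); 5 remain; assigned so far: [4]
unit clause [-5] forces x5=F; simplify:
  drop 5 from [5, -3, -2] -> [-3, -2]
  drop 5 from [-6, -1, 5] -> [-6, -1]
  satisfied 1 clause(s); 4 remain; assigned so far: [4, 5]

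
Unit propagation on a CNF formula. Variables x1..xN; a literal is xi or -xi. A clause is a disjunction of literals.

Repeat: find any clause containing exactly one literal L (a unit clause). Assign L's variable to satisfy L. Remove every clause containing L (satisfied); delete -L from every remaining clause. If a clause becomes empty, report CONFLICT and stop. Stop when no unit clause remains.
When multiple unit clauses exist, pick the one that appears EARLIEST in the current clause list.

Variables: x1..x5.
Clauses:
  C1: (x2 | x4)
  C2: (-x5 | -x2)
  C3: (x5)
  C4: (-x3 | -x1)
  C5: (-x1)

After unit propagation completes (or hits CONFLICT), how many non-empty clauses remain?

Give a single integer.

Answer: 0

Derivation:
unit clause [5] forces x5=T; simplify:
  drop -5 from [-5, -2] -> [-2]
  satisfied 1 clause(s); 4 remain; assigned so far: [5]
unit clause [-2] forces x2=F; simplify:
  drop 2 from [2, 4] -> [4]
  satisfied 1 clause(s); 3 remain; assigned so far: [2, 5]
unit clause [4] forces x4=T; simplify:
  satisfied 1 clause(s); 2 remain; assigned so far: [2, 4, 5]
unit clause [-1] forces x1=F; simplify:
  satisfied 2 clause(s); 0 remain; assigned so far: [1, 2, 4, 5]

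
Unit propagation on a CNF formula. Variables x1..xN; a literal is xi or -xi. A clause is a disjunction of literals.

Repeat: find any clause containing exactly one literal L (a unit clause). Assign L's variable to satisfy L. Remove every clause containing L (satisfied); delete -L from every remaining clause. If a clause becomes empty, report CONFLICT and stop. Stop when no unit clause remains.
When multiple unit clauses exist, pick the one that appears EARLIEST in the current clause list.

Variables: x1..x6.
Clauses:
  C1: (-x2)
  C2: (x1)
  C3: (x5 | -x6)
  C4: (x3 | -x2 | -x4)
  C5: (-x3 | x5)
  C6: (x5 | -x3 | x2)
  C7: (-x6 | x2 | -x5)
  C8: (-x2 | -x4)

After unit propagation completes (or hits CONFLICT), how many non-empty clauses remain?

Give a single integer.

unit clause [-2] forces x2=F; simplify:
  drop 2 from [5, -3, 2] -> [5, -3]
  drop 2 from [-6, 2, -5] -> [-6, -5]
  satisfied 3 clause(s); 5 remain; assigned so far: [2]
unit clause [1] forces x1=T; simplify:
  satisfied 1 clause(s); 4 remain; assigned so far: [1, 2]

Answer: 4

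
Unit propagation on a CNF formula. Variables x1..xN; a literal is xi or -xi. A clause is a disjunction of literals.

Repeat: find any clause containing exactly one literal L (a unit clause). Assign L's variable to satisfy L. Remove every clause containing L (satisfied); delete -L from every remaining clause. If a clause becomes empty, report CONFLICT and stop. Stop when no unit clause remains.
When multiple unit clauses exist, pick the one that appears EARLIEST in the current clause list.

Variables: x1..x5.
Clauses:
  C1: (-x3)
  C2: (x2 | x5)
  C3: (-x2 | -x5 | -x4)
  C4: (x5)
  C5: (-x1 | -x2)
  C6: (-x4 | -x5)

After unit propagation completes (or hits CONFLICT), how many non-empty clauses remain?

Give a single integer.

Answer: 1

Derivation:
unit clause [-3] forces x3=F; simplify:
  satisfied 1 clause(s); 5 remain; assigned so far: [3]
unit clause [5] forces x5=T; simplify:
  drop -5 from [-2, -5, -4] -> [-2, -4]
  drop -5 from [-4, -5] -> [-4]
  satisfied 2 clause(s); 3 remain; assigned so far: [3, 5]
unit clause [-4] forces x4=F; simplify:
  satisfied 2 clause(s); 1 remain; assigned so far: [3, 4, 5]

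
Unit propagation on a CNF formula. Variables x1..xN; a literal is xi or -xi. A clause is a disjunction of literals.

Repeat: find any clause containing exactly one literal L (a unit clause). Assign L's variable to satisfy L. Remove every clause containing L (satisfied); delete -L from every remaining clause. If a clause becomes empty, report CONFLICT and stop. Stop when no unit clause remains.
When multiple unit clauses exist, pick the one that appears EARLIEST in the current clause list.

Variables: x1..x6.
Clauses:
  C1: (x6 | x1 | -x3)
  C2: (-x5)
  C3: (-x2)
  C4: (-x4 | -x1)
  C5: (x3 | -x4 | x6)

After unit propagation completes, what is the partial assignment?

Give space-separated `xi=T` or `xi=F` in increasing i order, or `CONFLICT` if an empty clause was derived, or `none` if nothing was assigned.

unit clause [-5] forces x5=F; simplify:
  satisfied 1 clause(s); 4 remain; assigned so far: [5]
unit clause [-2] forces x2=F; simplify:
  satisfied 1 clause(s); 3 remain; assigned so far: [2, 5]

Answer: x2=F x5=F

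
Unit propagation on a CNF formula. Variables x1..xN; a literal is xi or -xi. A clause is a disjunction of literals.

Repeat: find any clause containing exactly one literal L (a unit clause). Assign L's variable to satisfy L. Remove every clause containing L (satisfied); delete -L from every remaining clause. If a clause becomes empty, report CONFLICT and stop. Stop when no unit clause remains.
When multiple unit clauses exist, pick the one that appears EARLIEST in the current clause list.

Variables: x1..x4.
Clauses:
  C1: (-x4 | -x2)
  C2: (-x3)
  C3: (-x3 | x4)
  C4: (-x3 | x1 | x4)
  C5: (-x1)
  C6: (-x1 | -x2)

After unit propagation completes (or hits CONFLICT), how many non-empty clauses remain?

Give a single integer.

Answer: 1

Derivation:
unit clause [-3] forces x3=F; simplify:
  satisfied 3 clause(s); 3 remain; assigned so far: [3]
unit clause [-1] forces x1=F; simplify:
  satisfied 2 clause(s); 1 remain; assigned so far: [1, 3]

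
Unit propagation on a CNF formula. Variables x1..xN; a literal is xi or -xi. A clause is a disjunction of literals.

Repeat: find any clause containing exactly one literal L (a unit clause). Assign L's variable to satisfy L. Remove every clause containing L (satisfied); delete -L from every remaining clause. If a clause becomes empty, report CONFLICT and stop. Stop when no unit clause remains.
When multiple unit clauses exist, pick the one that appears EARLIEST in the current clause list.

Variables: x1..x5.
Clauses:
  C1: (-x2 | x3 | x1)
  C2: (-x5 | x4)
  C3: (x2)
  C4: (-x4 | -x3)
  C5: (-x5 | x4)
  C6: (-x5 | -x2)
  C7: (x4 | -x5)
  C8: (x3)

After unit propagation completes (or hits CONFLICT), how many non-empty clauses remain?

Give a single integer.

Answer: 0

Derivation:
unit clause [2] forces x2=T; simplify:
  drop -2 from [-2, 3, 1] -> [3, 1]
  drop -2 from [-5, -2] -> [-5]
  satisfied 1 clause(s); 7 remain; assigned so far: [2]
unit clause [-5] forces x5=F; simplify:
  satisfied 4 clause(s); 3 remain; assigned so far: [2, 5]
unit clause [3] forces x3=T; simplify:
  drop -3 from [-4, -3] -> [-4]
  satisfied 2 clause(s); 1 remain; assigned so far: [2, 3, 5]
unit clause [-4] forces x4=F; simplify:
  satisfied 1 clause(s); 0 remain; assigned so far: [2, 3, 4, 5]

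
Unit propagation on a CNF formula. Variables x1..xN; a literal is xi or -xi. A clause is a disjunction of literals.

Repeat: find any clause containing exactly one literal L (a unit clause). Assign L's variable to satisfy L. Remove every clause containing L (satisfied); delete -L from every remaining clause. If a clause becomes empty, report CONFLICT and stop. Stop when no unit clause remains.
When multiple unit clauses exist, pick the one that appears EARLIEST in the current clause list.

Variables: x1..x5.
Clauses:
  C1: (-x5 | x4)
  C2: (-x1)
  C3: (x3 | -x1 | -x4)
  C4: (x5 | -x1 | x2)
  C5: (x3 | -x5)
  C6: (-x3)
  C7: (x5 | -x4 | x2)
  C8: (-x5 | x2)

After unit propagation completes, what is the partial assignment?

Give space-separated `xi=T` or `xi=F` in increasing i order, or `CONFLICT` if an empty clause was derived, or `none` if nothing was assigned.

unit clause [-1] forces x1=F; simplify:
  satisfied 3 clause(s); 5 remain; assigned so far: [1]
unit clause [-3] forces x3=F; simplify:
  drop 3 from [3, -5] -> [-5]
  satisfied 1 clause(s); 4 remain; assigned so far: [1, 3]
unit clause [-5] forces x5=F; simplify:
  drop 5 from [5, -4, 2] -> [-4, 2]
  satisfied 3 clause(s); 1 remain; assigned so far: [1, 3, 5]

Answer: x1=F x3=F x5=F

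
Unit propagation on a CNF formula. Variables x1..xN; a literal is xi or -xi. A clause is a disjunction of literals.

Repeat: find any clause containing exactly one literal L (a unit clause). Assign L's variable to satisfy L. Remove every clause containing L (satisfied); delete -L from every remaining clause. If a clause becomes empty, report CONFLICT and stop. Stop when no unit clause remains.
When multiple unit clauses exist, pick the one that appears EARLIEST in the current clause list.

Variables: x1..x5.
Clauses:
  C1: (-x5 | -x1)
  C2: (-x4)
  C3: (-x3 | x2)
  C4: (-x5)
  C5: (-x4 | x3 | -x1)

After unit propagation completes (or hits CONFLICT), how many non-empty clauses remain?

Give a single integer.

Answer: 1

Derivation:
unit clause [-4] forces x4=F; simplify:
  satisfied 2 clause(s); 3 remain; assigned so far: [4]
unit clause [-5] forces x5=F; simplify:
  satisfied 2 clause(s); 1 remain; assigned so far: [4, 5]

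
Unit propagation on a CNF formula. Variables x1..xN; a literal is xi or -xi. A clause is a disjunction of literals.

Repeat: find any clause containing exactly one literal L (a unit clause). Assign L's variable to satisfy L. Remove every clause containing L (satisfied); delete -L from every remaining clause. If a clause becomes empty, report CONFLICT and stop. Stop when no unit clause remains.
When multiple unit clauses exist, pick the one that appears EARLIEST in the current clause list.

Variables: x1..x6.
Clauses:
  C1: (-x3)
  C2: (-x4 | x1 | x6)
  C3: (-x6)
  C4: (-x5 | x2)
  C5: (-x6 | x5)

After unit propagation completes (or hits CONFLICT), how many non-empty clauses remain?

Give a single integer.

Answer: 2

Derivation:
unit clause [-3] forces x3=F; simplify:
  satisfied 1 clause(s); 4 remain; assigned so far: [3]
unit clause [-6] forces x6=F; simplify:
  drop 6 from [-4, 1, 6] -> [-4, 1]
  satisfied 2 clause(s); 2 remain; assigned so far: [3, 6]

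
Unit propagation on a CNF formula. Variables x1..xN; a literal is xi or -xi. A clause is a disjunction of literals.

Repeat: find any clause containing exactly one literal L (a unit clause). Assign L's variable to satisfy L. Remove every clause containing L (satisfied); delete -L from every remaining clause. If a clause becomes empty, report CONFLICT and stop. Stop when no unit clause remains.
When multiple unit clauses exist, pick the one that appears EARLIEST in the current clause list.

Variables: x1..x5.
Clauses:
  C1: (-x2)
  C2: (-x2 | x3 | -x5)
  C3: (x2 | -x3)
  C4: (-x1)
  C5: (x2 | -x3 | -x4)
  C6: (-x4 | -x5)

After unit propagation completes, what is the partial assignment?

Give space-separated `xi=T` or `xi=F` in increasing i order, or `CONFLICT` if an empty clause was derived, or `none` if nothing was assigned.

unit clause [-2] forces x2=F; simplify:
  drop 2 from [2, -3] -> [-3]
  drop 2 from [2, -3, -4] -> [-3, -4]
  satisfied 2 clause(s); 4 remain; assigned so far: [2]
unit clause [-3] forces x3=F; simplify:
  satisfied 2 clause(s); 2 remain; assigned so far: [2, 3]
unit clause [-1] forces x1=F; simplify:
  satisfied 1 clause(s); 1 remain; assigned so far: [1, 2, 3]

Answer: x1=F x2=F x3=F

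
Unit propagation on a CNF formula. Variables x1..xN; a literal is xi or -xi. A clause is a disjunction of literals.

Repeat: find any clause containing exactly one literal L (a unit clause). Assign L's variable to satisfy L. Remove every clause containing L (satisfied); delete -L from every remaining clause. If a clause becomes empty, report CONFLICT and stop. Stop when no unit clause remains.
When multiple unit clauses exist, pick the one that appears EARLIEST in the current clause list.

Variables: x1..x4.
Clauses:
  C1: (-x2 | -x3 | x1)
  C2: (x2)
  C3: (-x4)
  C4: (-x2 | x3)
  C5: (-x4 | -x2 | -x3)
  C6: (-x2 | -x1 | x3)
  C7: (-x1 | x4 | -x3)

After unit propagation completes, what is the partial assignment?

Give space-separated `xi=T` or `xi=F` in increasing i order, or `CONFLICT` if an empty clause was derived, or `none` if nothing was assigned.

Answer: CONFLICT

Derivation:
unit clause [2] forces x2=T; simplify:
  drop -2 from [-2, -3, 1] -> [-3, 1]
  drop -2 from [-2, 3] -> [3]
  drop -2 from [-4, -2, -3] -> [-4, -3]
  drop -2 from [-2, -1, 3] -> [-1, 3]
  satisfied 1 clause(s); 6 remain; assigned so far: [2]
unit clause [-4] forces x4=F; simplify:
  drop 4 from [-1, 4, -3] -> [-1, -3]
  satisfied 2 clause(s); 4 remain; assigned so far: [2, 4]
unit clause [3] forces x3=T; simplify:
  drop -3 from [-3, 1] -> [1]
  drop -3 from [-1, -3] -> [-1]
  satisfied 2 clause(s); 2 remain; assigned so far: [2, 3, 4]
unit clause [1] forces x1=T; simplify:
  drop -1 from [-1] -> [] (empty!)
  satisfied 1 clause(s); 1 remain; assigned so far: [1, 2, 3, 4]
CONFLICT (empty clause)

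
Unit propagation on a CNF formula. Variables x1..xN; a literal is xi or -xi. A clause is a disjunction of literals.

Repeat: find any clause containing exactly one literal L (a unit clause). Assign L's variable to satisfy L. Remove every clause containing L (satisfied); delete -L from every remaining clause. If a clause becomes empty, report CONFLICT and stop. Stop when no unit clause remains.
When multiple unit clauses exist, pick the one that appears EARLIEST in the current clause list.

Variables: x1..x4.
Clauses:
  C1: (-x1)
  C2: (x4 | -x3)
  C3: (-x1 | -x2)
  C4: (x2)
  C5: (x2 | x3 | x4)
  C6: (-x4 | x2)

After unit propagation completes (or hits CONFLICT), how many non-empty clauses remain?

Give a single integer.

unit clause [-1] forces x1=F; simplify:
  satisfied 2 clause(s); 4 remain; assigned so far: [1]
unit clause [2] forces x2=T; simplify:
  satisfied 3 clause(s); 1 remain; assigned so far: [1, 2]

Answer: 1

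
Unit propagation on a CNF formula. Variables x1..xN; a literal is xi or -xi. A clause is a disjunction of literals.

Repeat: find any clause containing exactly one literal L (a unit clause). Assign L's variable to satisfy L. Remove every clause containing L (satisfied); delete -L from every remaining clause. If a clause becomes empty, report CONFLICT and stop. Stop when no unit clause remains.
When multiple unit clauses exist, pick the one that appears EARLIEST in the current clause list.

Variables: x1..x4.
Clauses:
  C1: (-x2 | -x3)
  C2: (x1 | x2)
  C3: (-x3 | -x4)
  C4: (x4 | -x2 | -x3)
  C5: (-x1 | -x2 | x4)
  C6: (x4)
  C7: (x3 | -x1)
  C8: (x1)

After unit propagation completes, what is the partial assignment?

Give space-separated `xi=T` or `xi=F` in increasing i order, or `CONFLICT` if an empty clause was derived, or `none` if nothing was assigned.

Answer: CONFLICT

Derivation:
unit clause [4] forces x4=T; simplify:
  drop -4 from [-3, -4] -> [-3]
  satisfied 3 clause(s); 5 remain; assigned so far: [4]
unit clause [-3] forces x3=F; simplify:
  drop 3 from [3, -1] -> [-1]
  satisfied 2 clause(s); 3 remain; assigned so far: [3, 4]
unit clause [-1] forces x1=F; simplify:
  drop 1 from [1, 2] -> [2]
  drop 1 from [1] -> [] (empty!)
  satisfied 1 clause(s); 2 remain; assigned so far: [1, 3, 4]
CONFLICT (empty clause)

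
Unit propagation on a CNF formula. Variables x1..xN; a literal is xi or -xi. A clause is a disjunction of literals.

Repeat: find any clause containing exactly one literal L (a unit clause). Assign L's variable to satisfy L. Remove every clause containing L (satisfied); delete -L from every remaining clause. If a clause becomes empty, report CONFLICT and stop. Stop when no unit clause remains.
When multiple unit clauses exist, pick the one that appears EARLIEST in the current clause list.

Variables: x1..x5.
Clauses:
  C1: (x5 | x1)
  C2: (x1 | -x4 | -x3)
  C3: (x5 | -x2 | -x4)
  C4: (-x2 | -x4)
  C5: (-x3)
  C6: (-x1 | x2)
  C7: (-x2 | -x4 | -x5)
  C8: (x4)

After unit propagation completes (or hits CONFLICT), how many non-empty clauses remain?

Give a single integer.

Answer: 0

Derivation:
unit clause [-3] forces x3=F; simplify:
  satisfied 2 clause(s); 6 remain; assigned so far: [3]
unit clause [4] forces x4=T; simplify:
  drop -4 from [5, -2, -4] -> [5, -2]
  drop -4 from [-2, -4] -> [-2]
  drop -4 from [-2, -4, -5] -> [-2, -5]
  satisfied 1 clause(s); 5 remain; assigned so far: [3, 4]
unit clause [-2] forces x2=F; simplify:
  drop 2 from [-1, 2] -> [-1]
  satisfied 3 clause(s); 2 remain; assigned so far: [2, 3, 4]
unit clause [-1] forces x1=F; simplify:
  drop 1 from [5, 1] -> [5]
  satisfied 1 clause(s); 1 remain; assigned so far: [1, 2, 3, 4]
unit clause [5] forces x5=T; simplify:
  satisfied 1 clause(s); 0 remain; assigned so far: [1, 2, 3, 4, 5]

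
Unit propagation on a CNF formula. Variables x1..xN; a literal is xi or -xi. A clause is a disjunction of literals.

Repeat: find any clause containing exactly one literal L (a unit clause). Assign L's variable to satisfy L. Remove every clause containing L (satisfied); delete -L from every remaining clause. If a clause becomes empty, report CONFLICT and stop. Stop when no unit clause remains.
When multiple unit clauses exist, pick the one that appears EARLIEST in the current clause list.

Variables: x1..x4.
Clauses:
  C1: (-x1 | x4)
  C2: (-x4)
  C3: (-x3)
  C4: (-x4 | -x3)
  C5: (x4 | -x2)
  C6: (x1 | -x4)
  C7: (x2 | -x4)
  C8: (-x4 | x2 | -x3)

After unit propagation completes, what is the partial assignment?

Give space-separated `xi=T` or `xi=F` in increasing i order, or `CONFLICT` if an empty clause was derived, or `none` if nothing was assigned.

Answer: x1=F x2=F x3=F x4=F

Derivation:
unit clause [-4] forces x4=F; simplify:
  drop 4 from [-1, 4] -> [-1]
  drop 4 from [4, -2] -> [-2]
  satisfied 5 clause(s); 3 remain; assigned so far: [4]
unit clause [-1] forces x1=F; simplify:
  satisfied 1 clause(s); 2 remain; assigned so far: [1, 4]
unit clause [-3] forces x3=F; simplify:
  satisfied 1 clause(s); 1 remain; assigned so far: [1, 3, 4]
unit clause [-2] forces x2=F; simplify:
  satisfied 1 clause(s); 0 remain; assigned so far: [1, 2, 3, 4]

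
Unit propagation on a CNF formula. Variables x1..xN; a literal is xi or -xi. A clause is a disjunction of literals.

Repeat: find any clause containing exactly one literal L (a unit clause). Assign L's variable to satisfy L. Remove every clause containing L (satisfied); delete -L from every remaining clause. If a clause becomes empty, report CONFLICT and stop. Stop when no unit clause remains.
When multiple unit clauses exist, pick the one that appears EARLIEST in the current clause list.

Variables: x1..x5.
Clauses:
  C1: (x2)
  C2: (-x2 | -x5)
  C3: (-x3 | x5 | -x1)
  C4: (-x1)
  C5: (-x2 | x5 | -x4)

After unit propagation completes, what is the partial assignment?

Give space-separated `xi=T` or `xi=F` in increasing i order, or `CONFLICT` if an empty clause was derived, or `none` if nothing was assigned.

unit clause [2] forces x2=T; simplify:
  drop -2 from [-2, -5] -> [-5]
  drop -2 from [-2, 5, -4] -> [5, -4]
  satisfied 1 clause(s); 4 remain; assigned so far: [2]
unit clause [-5] forces x5=F; simplify:
  drop 5 from [-3, 5, -1] -> [-3, -1]
  drop 5 from [5, -4] -> [-4]
  satisfied 1 clause(s); 3 remain; assigned so far: [2, 5]
unit clause [-1] forces x1=F; simplify:
  satisfied 2 clause(s); 1 remain; assigned so far: [1, 2, 5]
unit clause [-4] forces x4=F; simplify:
  satisfied 1 clause(s); 0 remain; assigned so far: [1, 2, 4, 5]

Answer: x1=F x2=T x4=F x5=F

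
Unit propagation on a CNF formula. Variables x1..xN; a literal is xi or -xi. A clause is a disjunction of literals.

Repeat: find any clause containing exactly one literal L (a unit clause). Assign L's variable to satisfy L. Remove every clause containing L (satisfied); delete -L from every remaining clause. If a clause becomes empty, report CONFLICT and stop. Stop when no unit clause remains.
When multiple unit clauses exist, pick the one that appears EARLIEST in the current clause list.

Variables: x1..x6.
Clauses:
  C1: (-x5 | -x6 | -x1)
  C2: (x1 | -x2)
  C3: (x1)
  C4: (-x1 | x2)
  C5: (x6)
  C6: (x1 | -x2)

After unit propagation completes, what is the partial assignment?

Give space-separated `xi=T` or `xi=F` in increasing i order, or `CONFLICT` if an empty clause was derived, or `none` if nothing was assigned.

unit clause [1] forces x1=T; simplify:
  drop -1 from [-5, -6, -1] -> [-5, -6]
  drop -1 from [-1, 2] -> [2]
  satisfied 3 clause(s); 3 remain; assigned so far: [1]
unit clause [2] forces x2=T; simplify:
  satisfied 1 clause(s); 2 remain; assigned so far: [1, 2]
unit clause [6] forces x6=T; simplify:
  drop -6 from [-5, -6] -> [-5]
  satisfied 1 clause(s); 1 remain; assigned so far: [1, 2, 6]
unit clause [-5] forces x5=F; simplify:
  satisfied 1 clause(s); 0 remain; assigned so far: [1, 2, 5, 6]

Answer: x1=T x2=T x5=F x6=T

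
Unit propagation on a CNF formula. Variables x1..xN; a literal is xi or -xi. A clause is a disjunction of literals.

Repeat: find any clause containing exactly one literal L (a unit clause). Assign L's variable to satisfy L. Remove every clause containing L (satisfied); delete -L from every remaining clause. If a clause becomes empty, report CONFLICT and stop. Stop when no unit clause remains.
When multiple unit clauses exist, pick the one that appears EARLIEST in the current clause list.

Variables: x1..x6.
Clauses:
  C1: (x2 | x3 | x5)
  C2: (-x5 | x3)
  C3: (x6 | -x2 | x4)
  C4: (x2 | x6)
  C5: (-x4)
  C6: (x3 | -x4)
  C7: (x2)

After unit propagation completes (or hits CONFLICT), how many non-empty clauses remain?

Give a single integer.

Answer: 1

Derivation:
unit clause [-4] forces x4=F; simplify:
  drop 4 from [6, -2, 4] -> [6, -2]
  satisfied 2 clause(s); 5 remain; assigned so far: [4]
unit clause [2] forces x2=T; simplify:
  drop -2 from [6, -2] -> [6]
  satisfied 3 clause(s); 2 remain; assigned so far: [2, 4]
unit clause [6] forces x6=T; simplify:
  satisfied 1 clause(s); 1 remain; assigned so far: [2, 4, 6]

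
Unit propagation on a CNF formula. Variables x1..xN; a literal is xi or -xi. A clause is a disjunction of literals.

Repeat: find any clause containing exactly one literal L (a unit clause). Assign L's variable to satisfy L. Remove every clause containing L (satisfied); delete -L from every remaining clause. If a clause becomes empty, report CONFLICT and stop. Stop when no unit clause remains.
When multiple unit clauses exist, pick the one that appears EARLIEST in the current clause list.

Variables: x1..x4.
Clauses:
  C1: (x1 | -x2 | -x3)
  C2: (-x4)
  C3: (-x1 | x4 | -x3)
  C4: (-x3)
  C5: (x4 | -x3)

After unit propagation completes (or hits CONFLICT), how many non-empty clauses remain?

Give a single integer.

unit clause [-4] forces x4=F; simplify:
  drop 4 from [-1, 4, -3] -> [-1, -3]
  drop 4 from [4, -3] -> [-3]
  satisfied 1 clause(s); 4 remain; assigned so far: [4]
unit clause [-3] forces x3=F; simplify:
  satisfied 4 clause(s); 0 remain; assigned so far: [3, 4]

Answer: 0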